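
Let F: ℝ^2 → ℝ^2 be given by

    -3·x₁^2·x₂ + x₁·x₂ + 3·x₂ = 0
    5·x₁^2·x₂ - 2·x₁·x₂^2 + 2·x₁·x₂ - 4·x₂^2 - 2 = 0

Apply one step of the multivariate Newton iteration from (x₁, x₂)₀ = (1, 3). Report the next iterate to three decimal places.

At (1, 3): F = (3.000, -35.000).
Jacobian J = [[-6·x₁·x₂ + x₂, -3·x₁^2 + x₁ + 3], [10·x₁·x₂ - 2·x₂^2 + 2·x₂, 5·x₁^2 - 4·x₁·x₂ + 2·x₁ - 8·x₂]].
At the point, J = [[-15.000, 1.000], [18.000, -29.000]] (det J = 417.000).
Solving J·Δ = −F gives Δ = (0.125, -1.129).
Then the next iterate is (x₁, x₂)₁ = (1.125, 1.871).

(1.125, 1.871)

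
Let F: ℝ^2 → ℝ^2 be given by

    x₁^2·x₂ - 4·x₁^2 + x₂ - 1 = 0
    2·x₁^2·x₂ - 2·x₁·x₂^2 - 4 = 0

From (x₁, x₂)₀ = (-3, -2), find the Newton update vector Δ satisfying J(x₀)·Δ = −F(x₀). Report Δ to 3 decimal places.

At (-3, -2): F = (-57.000, -16.000).
Jacobian J = [[2·x₁·x₂ - 8·x₁, x₁^2 + 1], [4·x₁·x₂ - 2·x₂^2, 2·x₁^2 - 4·x₁·x₂]].
At the point, J = [[36.000, 10.000], [16.000, -6.000]] (det J = -376.000).
Solving J·Δ = −F gives Δ = (1.335, 0.894).

(1.335, 0.894)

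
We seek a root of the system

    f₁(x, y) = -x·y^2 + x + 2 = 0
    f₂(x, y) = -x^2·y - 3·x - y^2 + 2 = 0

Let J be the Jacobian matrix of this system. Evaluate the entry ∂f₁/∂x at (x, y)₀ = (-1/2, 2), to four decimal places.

-3.0000

∂f₁/∂x = -y^2 + 1.
At (-1/2, 2) this is -3.0000.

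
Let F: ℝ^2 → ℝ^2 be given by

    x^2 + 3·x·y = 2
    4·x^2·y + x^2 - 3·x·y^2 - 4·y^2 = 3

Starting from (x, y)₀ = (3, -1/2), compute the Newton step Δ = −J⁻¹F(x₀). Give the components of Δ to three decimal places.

(-0.924, 0.184)

At (3, -1/2): F = (2.500, -15.250).
Jacobian J = [[2·x + 3·y, 3·x], [8·x·y + 2·x - 3·y^2, 4·x^2 - 6·x·y - 8·y]].
At the point, J = [[4.500, 9.000], [-6.750, 49.000]] (det J = 281.250).
Solving J·Δ = −F gives Δ = (-0.924, 0.184).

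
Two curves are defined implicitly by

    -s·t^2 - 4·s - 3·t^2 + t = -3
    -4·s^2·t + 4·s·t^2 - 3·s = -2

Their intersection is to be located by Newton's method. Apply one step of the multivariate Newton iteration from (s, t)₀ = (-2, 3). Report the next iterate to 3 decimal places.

(-1.289, 2.150)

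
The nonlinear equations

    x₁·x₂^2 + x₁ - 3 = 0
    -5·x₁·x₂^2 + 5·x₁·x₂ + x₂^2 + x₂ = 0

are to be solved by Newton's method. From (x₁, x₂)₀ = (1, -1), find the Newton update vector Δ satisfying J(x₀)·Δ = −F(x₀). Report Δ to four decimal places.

(4.2500, 3.7500)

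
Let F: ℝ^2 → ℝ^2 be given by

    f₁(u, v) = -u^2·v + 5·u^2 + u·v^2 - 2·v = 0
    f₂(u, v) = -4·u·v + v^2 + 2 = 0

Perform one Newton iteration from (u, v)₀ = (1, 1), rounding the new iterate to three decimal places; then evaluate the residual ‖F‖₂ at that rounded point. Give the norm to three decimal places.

At (1, 1): F = (3.000, -1.000).
Jacobian J = [[-2·u·v + 10·u + v^2, -u^2 + 2·u·v - 2], [-4·v, -4·u + 2·v]].
At the point, J = [[9.000, -1.000], [-4.000, -2.000]] (det J = -22.000).
Solving J·Δ = −F gives Δ = (-0.318, 0.136).
Then the next iterate is (u, v)₁ = (0.682, 1.136).
Re-evaluating at (0.682, 1.136): F = (0.40536, 0.19149), so ‖F‖₂ = 0.448.

0.448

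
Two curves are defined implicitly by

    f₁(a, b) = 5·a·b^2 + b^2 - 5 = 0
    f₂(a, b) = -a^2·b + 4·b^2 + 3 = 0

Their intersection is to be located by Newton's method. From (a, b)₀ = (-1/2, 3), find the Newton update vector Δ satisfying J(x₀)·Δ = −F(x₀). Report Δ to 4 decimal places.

(0.0868, -1.6215)

At (-1/2, 3): F = (-18.5000, 38.2500).
Jacobian J = [[5·b^2, 10·a·b + 2·b], [-2·a·b, -a^2 + 8·b]].
At the point, J = [[45.0000, -9.0000], [3.0000, 23.7500]] (det J = 1095.7500).
Solving J·Δ = −F gives Δ = (0.0868, -1.6215).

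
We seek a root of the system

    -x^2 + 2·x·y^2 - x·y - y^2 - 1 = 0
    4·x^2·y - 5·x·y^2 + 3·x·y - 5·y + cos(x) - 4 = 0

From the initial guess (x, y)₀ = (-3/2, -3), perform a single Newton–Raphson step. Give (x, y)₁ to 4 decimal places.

(-0.9968, -1.7579)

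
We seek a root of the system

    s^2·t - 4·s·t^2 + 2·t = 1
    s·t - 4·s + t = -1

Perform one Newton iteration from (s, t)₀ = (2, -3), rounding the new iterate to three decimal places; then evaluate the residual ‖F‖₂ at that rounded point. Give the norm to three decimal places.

17.617

At (2, -3): F = (-91.000, -16.000).
Jacobian J = [[2·s·t - 4·t^2, s^2 - 8·s·t + 2], [t - 4, s + 1]].
At the point, J = [[-48.000, 54.000], [-7.000, 3.000]] (det J = 234.000).
Solving J·Δ = −F gives Δ = (-2.526, -0.560).
Then the next iterate is (s, t)₁ = (-0.526, -3.560).
Re-evaluating at (-0.526, -3.560): F = (17.56029, 1.41656), so ‖F‖₂ = 17.617.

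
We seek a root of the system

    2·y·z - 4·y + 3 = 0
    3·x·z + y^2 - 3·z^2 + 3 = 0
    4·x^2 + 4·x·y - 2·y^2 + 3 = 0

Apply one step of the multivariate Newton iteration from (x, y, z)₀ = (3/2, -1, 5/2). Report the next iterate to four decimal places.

At (3/2, -1, 5/2): F = (2.0000, -3.5000, 4.0000).
Jacobian J = [[0, 2·z - 4, 2·y], [3·z, 2·y, 3·x - 6·z], [8·x + 4·y, 4·x - 4·y, 0]].
At the point, J = [[0.0000, 1.0000, -2.0000], [7.5000, -2.0000, -10.5000], [8.0000, 10.0000, 0.0000]] (det J = -266.0000).
Solving J·Δ = −F gives Δ = (0.8346, -1.0677, 0.4662).
Then the next iterate is (x, y, z)₁ = (2.3346, -2.0677, 2.9662).

(2.3346, -2.0677, 2.9662)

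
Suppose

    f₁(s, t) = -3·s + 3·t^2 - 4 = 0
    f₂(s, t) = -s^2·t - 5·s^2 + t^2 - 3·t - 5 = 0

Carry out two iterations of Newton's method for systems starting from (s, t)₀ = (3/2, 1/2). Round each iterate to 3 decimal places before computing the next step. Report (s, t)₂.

At (3/2, 1/2): F = (-7.750, -18.625).
Jacobian J = [[-3, 6·t], [-2·s·t - 10·s, -s^2 + 2·t - 3]].
At the point, J = [[-3.000, 3.000], [-16.500, -4.250]] (det J = 62.250).
Solving J·Δ = −F gives Δ = (-1.427, 1.157).
Then the next iterate is (s, t)₁ = (0.073, 1.657).
Round to (0.073, 1.657) and repeat: F = (4.01795, -7.26083), J = [[-3.000, 9.942], [-0.97192, 0.30867]].
Δ = (-8.404, -2.940), so (s, t)₂ = (-8.331, -1.283).

(-8.331, -1.283)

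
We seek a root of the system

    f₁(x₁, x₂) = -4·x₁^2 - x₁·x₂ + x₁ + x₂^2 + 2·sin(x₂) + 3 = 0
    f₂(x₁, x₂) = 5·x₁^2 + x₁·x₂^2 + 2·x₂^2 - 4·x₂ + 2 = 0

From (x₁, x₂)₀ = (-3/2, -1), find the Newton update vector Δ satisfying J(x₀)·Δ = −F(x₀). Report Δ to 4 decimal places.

(0.6159, 1.8254)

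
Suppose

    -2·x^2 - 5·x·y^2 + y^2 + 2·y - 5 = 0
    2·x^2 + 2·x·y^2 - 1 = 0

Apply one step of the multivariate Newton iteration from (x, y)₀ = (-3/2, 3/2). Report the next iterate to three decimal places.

At (-3/2, 3/2): F = (12.625, -3.250).
Jacobian J = [[-4·x - 5·y^2, -10·x·y + 2·y + 2], [4·x + 2·y^2, 4·x·y]].
At the point, J = [[-5.250, 27.500], [-1.500, -9.000]] (det J = 88.500).
Solving J·Δ = −F gives Δ = (0.274, -0.407).
Then the next iterate is (x, y)₁ = (-1.226, 1.093).

(-1.226, 1.093)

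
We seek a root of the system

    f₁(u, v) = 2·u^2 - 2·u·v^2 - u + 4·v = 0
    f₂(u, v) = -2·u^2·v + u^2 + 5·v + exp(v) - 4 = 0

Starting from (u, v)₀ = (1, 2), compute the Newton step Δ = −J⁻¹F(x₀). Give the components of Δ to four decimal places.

(0.6840, -0.6050)

At (1, 2): F = (1.0000, 10.389056).
Jacobian J = [[4·u - 2·v^2 - 1, -4·u·v + 4], [-4·u·v + 2·u, -2·u^2 + exp(v) + 5]].
At the point, J = [[-5.0000, -4.0000], [-6.0000, 10.389056]] (det J = -75.945280).
Solving J·Δ = −F gives Δ = (0.6840, -0.6050).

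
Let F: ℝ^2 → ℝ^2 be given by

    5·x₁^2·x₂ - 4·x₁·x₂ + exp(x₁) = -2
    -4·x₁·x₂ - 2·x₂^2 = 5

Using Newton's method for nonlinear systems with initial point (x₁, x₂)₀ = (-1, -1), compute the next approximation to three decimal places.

At (-1, -1): F = (-6.63212, -11.000).
Jacobian J = [[10·x₁·x₂ - 4·x₂ + exp(x₁), 5·x₁^2 - 4·x₁], [-4·x₂, -4·x₁ - 4·x₂]].
At the point, J = [[14.36788, 9.000], [4.000, 8.000]] (det J = 78.94304).
Solving J·Δ = −F gives Δ = (-0.582, 1.666).
Then the next iterate is (x₁, x₂)₁ = (-1.582, 0.666).

(-1.582, 0.666)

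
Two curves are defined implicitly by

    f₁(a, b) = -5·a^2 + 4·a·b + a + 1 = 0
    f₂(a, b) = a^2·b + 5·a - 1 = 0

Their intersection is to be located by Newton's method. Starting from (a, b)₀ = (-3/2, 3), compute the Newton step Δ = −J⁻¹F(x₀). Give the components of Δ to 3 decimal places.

At (-3/2, 3): F = (-29.750, -1.750).
Jacobian J = [[-10·a + 4·b + 1, 4·a], [2·a·b + 5, a^2]].
At the point, J = [[28.000, -6.000], [-4.000, 2.250]] (det J = 39.000).
Solving J·Δ = −F gives Δ = (1.986, 4.308).

(1.986, 4.308)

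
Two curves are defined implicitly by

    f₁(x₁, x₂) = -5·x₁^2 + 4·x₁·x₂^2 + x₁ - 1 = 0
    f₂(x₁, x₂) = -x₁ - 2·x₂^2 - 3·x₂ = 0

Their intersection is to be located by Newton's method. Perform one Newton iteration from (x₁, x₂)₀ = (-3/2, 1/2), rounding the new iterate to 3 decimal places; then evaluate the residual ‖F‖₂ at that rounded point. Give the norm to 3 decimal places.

4.271

At (-3/2, 1/2): F = (-15.250, -0.500).
Jacobian J = [[-10·x₁ + 4·x₂^2 + 1, 8·x₁·x₂], [-1, -4·x₂ - 3]].
At the point, J = [[17.000, -6.000], [-1.000, -5.000]] (det J = -91.000).
Solving J·Δ = −F gives Δ = (0.805, -0.261).
Then the next iterate is (x₁, x₂)₁ = (-0.695, 0.239).
Re-evaluating at (-0.695, 0.239): F = (-4.26892, -0.13624), so ‖F‖₂ = 4.271.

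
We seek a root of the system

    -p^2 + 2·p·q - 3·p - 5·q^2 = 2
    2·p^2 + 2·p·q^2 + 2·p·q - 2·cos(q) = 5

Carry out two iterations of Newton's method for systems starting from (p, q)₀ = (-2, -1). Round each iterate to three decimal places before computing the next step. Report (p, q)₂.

At (-2, -1): F = (-1.000, 1.91940).
Jacobian J = [[-2·p + 2·q - 3, 2·p - 10·q], [4·p + 2·q^2 + 2·q, 4·p·q + 2·p + 2·sin(q)]].
At the point, J = [[-1.000, 6.000], [-8.000, 2.31706]] (det J = 45.68294).
Solving J·Δ = −F gives Δ = (0.303, 0.217).
Then the next iterate is (p, q)₁ = (-1.697, -0.783).
Round to (-1.697, -0.783) and repeat: F = (-0.19675, -0.08131), J = [[-1.172, 4.436], [-7.12782, 0.51019]].
Δ = (-0.008, 0.042), so (p, q)₂ = (-1.705, -0.741).

(-1.705, -0.741)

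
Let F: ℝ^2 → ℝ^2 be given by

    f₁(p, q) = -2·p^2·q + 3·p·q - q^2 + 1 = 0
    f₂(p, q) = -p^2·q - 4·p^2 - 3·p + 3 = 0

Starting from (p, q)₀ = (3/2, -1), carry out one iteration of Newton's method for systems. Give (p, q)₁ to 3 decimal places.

(0.543, 0.435)

At (3/2, -1): F = (0.000, -8.250).
Jacobian J = [[-4·p·q + 3·q, -2·p^2 + 3·p - 2·q], [-2·p·q - 8·p - 3, -p^2]].
At the point, J = [[3.000, 2.000], [-12.000, -2.250]] (det J = 17.250).
Solving J·Δ = −F gives Δ = (-0.957, 1.435).
Then the next iterate is (p, q)₁ = (0.543, 0.435).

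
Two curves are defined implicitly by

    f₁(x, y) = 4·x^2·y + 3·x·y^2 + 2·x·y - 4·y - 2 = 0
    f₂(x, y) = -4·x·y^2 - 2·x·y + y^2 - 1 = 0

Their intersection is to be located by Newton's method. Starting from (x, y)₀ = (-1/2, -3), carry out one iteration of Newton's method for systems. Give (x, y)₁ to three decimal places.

At (-1/2, -3): F = (-3.500, 23.000).
Jacobian J = [[8·x·y + 3·y^2 + 2·y, 4·x^2 + 6·x·y + 2·x - 4], [-4·y^2 - 2·y, -8·x·y - 2·x + 2·y]].
At the point, J = [[33.000, 5.000], [-30.000, -17.000]] (det J = -411.000).
Solving J·Δ = −F gives Δ = (-0.135, 1.591).
Then the next iterate is (x, y)₁ = (-0.635, -1.409).

(-0.635, -1.409)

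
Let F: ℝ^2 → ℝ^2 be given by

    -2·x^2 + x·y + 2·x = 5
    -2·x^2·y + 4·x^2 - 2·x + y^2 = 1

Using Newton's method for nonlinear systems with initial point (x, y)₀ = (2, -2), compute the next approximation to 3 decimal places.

(-0.611, -5.944)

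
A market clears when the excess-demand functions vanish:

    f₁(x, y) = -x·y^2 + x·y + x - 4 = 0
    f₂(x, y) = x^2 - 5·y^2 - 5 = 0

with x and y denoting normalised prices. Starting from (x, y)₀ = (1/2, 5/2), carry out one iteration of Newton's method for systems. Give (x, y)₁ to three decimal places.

(-0.382, 1.025)

At (1/2, 5/2): F = (-5.375, -36.000).
Jacobian J = [[-y^2 + y + 1, -2·x·y + x], [2·x, -10·y]].
At the point, J = [[-2.750, -2.000], [1.000, -25.000]] (det J = 70.750).
Solving J·Δ = −F gives Δ = (-0.882, -1.475).
Then the next iterate is (x, y)₁ = (-0.382, 1.025).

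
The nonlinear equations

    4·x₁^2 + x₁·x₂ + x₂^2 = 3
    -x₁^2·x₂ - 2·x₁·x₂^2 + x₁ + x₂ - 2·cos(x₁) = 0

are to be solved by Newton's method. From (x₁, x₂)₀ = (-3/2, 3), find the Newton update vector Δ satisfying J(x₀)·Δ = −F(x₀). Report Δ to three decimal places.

(0.743, -0.846)

At (-3/2, 3): F = (10.500, 21.60853).
Jacobian J = [[8·x₁ + x₂, x₁ + 2·x₂], [-2·x₁·x₂ - 2·x₂^2 + 2·sin(x₁) + 1, -x₁^2 - 4·x₁·x₂ + 1]].
At the point, J = [[-9.000, 4.500], [-9.99499, 16.750]] (det J = -105.77255).
Solving J·Δ = −F gives Δ = (0.743, -0.846).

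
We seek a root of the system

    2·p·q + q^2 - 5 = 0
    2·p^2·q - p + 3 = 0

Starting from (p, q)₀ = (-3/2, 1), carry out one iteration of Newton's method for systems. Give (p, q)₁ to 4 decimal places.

At (-3/2, 1): F = (-7.0000, 9.0000).
Jacobian J = [[2·q, 2·p + 2·q], [4·p·q - 1, 2·p^2]].
At the point, J = [[2.0000, -1.0000], [-7.0000, 4.5000]] (det J = 2.0000).
Solving J·Δ = −F gives Δ = (11.2500, 15.5000).
Then the next iterate is (p, q)₁ = (9.7500, 16.5000).

(9.7500, 16.5000)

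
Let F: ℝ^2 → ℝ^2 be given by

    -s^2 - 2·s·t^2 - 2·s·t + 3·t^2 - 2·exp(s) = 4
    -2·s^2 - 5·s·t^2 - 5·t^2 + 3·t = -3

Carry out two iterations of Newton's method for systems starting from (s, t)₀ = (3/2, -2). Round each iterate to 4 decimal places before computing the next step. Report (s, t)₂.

At (3/2, -2): F = (-9.213378, -57.5000).
Jacobian J = [[-2·s - 2·t^2 - 2·t - 2·exp(s), -4·s·t - 2·s + 6·t], [-4·s - 5·t^2, -10·s·t - 10·t + 3]].
At the point, J = [[-15.963378, -3.0000], [-26.0000, 53.0000]] (det J = -924.059041).
Solving J·Δ = −F gives Δ = (-0.7151, 0.7341).
Then the next iterate is (s, t)₁ = (0.7849, -1.2659).
Round to (0.7849, -1.2659) and repeat: F = (-4.721334, -16.331372), J = [[-6.627381, -5.190780], [-11.152114, 25.595049]].
Δ = (-0.9037, 0.2443), so (s, t)₂ = (-0.1188, -1.0216).

(-0.1188, -1.0216)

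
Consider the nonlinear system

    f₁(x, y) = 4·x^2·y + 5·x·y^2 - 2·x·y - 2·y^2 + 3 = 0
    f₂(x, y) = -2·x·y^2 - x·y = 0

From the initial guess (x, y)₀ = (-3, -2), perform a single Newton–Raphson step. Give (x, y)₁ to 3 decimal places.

(-1.651, -1.528)

At (-3, -2): F = (-149.000, 18.000).
Jacobian J = [[8·x·y + 5·y^2 - 2·y, 4·x^2 + 10·x·y - 2·x - 4·y], [-2·y^2 - y, -4·x·y - x]].
At the point, J = [[72.000, 110.000], [-6.000, -21.000]] (det J = -852.000).
Solving J·Δ = −F gives Δ = (1.349, 0.472).
Then the next iterate is (x, y)₁ = (-1.651, -1.528).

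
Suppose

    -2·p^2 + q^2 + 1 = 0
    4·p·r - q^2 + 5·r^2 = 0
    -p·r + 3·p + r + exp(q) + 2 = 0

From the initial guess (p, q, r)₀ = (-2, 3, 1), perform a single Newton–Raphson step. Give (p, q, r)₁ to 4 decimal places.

At (-2, 3, 1): F = (2.0000, -12.0000, 19.085537).
Jacobian J = [[-4·p, 2·q, 0], [4·r, -2·q, 4·p + 10·r], [-r + 3, exp(q), -p + 1]].
At the point, J = [[8.0000, 6.0000, 0.0000], [4.0000, -6.0000, 2.0000], [2.0000, 20.085537, 3.0000]] (det J = -513.368591).
Solving J·Δ = −F gives Δ = (0.6403, -1.1870, 1.1585).
Then the next iterate is (p, q, r)₁ = (-1.3597, 1.8130, 2.1585).

(-1.3597, 1.8130, 2.1585)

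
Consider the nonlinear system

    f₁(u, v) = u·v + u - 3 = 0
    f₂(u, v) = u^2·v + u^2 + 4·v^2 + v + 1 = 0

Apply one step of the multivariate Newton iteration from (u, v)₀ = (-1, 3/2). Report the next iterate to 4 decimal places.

(1.1000, 1.2500)

At (-1, 3/2): F = (-5.5000, 14.0000).
Jacobian J = [[v + 1, u], [2·u·v + 2·u, u^2 + 8·v + 1]].
At the point, J = [[2.5000, -1.0000], [-5.0000, 14.0000]] (det J = 30.0000).
Solving J·Δ = −F gives Δ = (2.1000, -0.2500).
Then the next iterate is (u, v)₁ = (1.1000, 1.2500).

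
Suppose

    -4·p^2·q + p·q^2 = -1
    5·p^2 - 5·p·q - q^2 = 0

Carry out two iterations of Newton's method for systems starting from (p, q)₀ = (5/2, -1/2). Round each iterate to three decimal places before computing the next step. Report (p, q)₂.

(0.544, -0.336)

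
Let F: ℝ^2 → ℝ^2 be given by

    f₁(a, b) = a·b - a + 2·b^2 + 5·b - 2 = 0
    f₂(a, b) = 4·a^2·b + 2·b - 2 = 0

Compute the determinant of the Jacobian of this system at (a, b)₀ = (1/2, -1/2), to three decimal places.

2.500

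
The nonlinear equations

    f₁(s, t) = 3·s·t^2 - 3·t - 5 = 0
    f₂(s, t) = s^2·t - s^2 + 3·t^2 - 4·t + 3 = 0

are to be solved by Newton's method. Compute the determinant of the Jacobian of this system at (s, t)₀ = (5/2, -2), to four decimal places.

J = [[3·t^2, 6·s·t - 3], [2·s·t - 2·s, s^2 + 6·t - 4]].
At the point, J = [[12.0000, -33.0000], [-15.0000, -9.7500]].
det J = -612.0000.

-612.0000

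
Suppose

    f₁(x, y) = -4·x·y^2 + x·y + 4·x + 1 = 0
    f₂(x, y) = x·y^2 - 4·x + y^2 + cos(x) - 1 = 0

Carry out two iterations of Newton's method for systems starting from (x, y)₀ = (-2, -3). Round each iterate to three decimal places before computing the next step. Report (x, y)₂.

At (-2, -3): F = (71.000, -2.41615).
Jacobian J = [[-4·y^2 + y + 4, -8·x·y + x], [y^2 - sin(x) - 4, 2·x·y + 2·y]].
At the point, J = [[-35.000, -50.000], [5.90930, 6.000]] (det J = 85.46487).
Solving J·Δ = −F gives Δ = (-3.571, 3.920).
Then the next iterate is (x, y)₁ = (-5.571, 0.920).
Round to (-5.571, 0.920) and repeat: F = (-7.54814, 18.17204), J = [[1.53440, 35.43156], [-3.80709, -8.41064]].
Δ = (4.758, 0.007), so (x, y)₂ = (-0.813, 0.927).

(-0.813, 0.927)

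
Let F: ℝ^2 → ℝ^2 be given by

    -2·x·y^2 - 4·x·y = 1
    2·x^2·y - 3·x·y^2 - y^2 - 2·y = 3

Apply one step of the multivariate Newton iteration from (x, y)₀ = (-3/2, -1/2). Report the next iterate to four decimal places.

(0.1212, -0.2273)

At (-3/2, -1/2): F = (-3.2500, -3.3750).
Jacobian J = [[-2·y^2 - 4·y, -4·x·y - 4·x], [4·x·y - 3·y^2, 2·x^2 - 6·x·y - 2·y - 2]].
At the point, J = [[1.5000, 3.0000], [2.2500, -1.0000]] (det J = -8.2500).
Solving J·Δ = −F gives Δ = (1.6212, 0.2727).
Then the next iterate is (x, y)₁ = (0.1212, -0.2273).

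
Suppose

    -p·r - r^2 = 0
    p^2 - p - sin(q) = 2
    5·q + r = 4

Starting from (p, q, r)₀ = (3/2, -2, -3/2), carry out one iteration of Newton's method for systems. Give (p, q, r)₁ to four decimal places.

(1.0443, 1.0089, -1.0443)

At (3/2, -2, -3/2): F = (0.0000, -0.340703, -15.5000).
Jacobian J = [[-r, 0, -p - 2·r], [2·p - 1, -cos(q), 0], [0, 5, 1]].
At the point, J = [[1.5000, 0.0000, 1.5000], [2.0000, 0.416147, 0.0000], [0.0000, 5.0000, 1.0000]] (det J = 15.624220).
Solving J·Δ = −F gives Δ = (-0.4557, 3.0089, 0.4557).
Then the next iterate is (p, q, r)₁ = (1.0443, 1.0089, -1.0443).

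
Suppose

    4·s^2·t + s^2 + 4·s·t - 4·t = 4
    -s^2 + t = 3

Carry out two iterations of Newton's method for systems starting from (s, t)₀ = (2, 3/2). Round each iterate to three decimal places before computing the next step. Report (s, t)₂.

(0.697, 3.480)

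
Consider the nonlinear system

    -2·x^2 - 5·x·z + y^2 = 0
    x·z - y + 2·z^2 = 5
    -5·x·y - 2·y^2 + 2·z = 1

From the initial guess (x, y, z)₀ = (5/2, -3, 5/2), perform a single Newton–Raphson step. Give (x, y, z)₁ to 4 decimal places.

(1.1068, -1.5908, 1.5514)

At (5/2, -3, 5/2): F = (-34.7500, 16.7500, 23.5000).
Jacobian J = [[-4·x - 5·z, 2·y, -5·x], [z, -1, x + 4·z], [-5·y, -5·x - 4·y, 2]].
At the point, J = [[-22.5000, -6.0000, -12.5000], [2.5000, -1.0000, 12.5000], [15.0000, -0.5000, 2.0000]] (det J = -1362.5000).
Solving J·Δ = −F gives Δ = (-1.3932, 1.4092, -0.9486).
Then the next iterate is (x, y, z)₁ = (1.1068, -1.5908, 1.5514).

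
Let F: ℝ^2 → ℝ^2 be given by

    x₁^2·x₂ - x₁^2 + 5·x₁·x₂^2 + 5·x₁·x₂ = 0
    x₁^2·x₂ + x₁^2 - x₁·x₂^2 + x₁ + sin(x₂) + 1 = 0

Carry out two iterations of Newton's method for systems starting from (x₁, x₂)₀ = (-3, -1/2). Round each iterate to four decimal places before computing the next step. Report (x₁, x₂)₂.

At (-3, -1/2): F = (-9.7500, 2.770574).
Jacobian J = [[2·x₁·x₂ - 2·x₁ + 5·x₂^2 + 5·x₂, x₁^2 + 10·x₁·x₂ + 5·x₁], [2·x₁·x₂ + 2·x₁ - x₂^2 + 1, x₁^2 - 2·x₁·x₂ + cos(x₂)]].
At the point, J = [[7.7500, 9.0000], [-2.2500, 6.877583]] (det J = 73.551265).
Solving J·Δ = −F gives Δ = (1.2507, 0.0063).
Then the next iterate is (x₁, x₂)₁ = (-1.7493, -0.4937).
Round to (-1.7493, -0.4937) and repeat: F = (-2.384520, 0.752490), J = [[3.976057, 2.949845], [-1.015081, 2.213377]].
Δ = (0.6357, -0.0485), so (x₁, x₂)₂ = (-1.1136, -0.5422).

(-1.1136, -0.5422)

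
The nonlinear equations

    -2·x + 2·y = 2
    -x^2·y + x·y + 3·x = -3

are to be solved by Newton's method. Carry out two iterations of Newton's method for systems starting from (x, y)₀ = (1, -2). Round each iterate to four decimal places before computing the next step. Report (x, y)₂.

(-0.7691, 0.2309)

At (1, -2): F = (-8.0000, 6.0000).
Jacobian J = [[-2, 2], [-2·x·y + y + 3, -x^2 + x]].
At the point, J = [[-2.0000, 2.0000], [5.0000, 0.0000]] (det J = -10.0000).
Solving J·Δ = −F gives Δ = (-1.2000, 2.8000).
Then the next iterate is (x, y)₁ = (-0.2000, 0.8000).
Round to (-0.2000, 0.8000) and repeat: F = (0.0000, 2.2080), J = [[-2.0000, 2.0000], [4.1200, -0.2400]].
Δ = (-0.5691, -0.5691), so (x, y)₂ = (-0.7691, 0.2309).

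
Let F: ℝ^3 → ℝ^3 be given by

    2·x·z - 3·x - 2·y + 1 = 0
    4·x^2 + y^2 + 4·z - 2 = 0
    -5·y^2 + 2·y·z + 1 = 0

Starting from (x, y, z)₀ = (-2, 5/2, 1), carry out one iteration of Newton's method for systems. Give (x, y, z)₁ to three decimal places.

At (-2, 5/2, 1): F = (-2.000, 24.250, -25.250).
Jacobian J = [[2·z - 3, -2, 2·x], [8·x, 2·y, 4], [0, -10·y + 2·z, 2·y]].
At the point, J = [[-1.000, -2.000, -4.000], [-16.000, 5.000, 4.000], [0.000, -23.000, 5.000]] (det J = -1749.000).
Solving J·Δ = −F gives Δ = (1.107, -1.143, -0.206).
Then the next iterate is (x, y, z)₁ = (-0.893, 1.357, 0.794).

(-0.893, 1.357, 0.794)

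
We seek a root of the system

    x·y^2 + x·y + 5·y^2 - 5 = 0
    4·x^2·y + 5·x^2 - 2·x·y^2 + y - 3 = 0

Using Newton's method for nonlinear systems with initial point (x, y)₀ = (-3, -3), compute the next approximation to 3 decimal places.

(-2.445, -1.311)

At (-3, -3): F = (22.000, -15.000).
Jacobian J = [[y^2 + y, 2·x·y + x + 10·y], [8·x·y + 10·x - 2·y^2, 4·x^2 - 4·x·y + 1]].
At the point, J = [[6.000, -15.000], [24.000, 1.000]] (det J = 366.000).
Solving J·Δ = −F gives Δ = (0.555, 1.689).
Then the next iterate is (x, y)₁ = (-2.445, -1.311).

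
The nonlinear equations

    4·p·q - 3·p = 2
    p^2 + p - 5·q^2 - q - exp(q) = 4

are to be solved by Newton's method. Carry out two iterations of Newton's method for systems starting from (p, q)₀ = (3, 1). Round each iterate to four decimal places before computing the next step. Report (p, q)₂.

(2.9503, 0.9195)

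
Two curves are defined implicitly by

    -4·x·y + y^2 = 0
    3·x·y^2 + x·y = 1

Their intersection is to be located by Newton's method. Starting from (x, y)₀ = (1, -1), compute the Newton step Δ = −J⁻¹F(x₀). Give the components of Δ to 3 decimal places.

At (1, -1): F = (5.000, 1.000).
Jacobian J = [[-4·y, -4·x + 2·y], [3·y^2 + y, 6·x·y + x]].
At the point, J = [[4.000, -6.000], [2.000, -5.000]] (det J = -8.000).
Solving J·Δ = −F gives Δ = (-2.375, -0.750).

(-2.375, -0.750)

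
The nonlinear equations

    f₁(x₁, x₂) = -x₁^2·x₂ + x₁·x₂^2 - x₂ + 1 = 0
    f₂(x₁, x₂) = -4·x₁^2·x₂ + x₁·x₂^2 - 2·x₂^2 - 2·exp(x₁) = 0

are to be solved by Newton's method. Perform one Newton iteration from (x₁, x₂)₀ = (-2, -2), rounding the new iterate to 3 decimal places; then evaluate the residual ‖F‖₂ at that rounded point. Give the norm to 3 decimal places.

1.004

At (-2, -2): F = (3.000, 15.72933).
Jacobian J = [[-2·x₁·x₂ + x₂^2, -x₁^2 + 2·x₁·x₂ - 1], [-8·x₁·x₂ + x₂^2 - 2·exp(x₁), -4·x₁^2 + 2·x₁·x₂ - 4·x₂]].
At the point, J = [[-4.000, 3.000], [-28.27067, 0.000]] (det J = 84.81201).
Solving J·Δ = −F gives Δ = (0.556, -0.258).
Then the next iterate is (x₁, x₂)₁ = (-1.444, -2.258).
Re-evaluating at (-1.444, -2.258): F = (0.60391, 0.80153), so ‖F‖₂ = 1.004.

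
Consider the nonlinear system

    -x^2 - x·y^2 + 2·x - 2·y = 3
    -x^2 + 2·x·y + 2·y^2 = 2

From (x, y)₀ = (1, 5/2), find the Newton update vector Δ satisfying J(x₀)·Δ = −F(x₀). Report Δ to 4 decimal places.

(-1.0648, -0.9421)

At (1, 5/2): F = (-13.2500, 14.5000).
Jacobian J = [[-2·x - y^2 + 2, -2·x·y - 2], [-2·x + 2·y, 2·x + 4·y]].
At the point, J = [[-6.2500, -7.0000], [3.0000, 12.0000]] (det J = -54.0000).
Solving J·Δ = −F gives Δ = (-1.0648, -0.9421).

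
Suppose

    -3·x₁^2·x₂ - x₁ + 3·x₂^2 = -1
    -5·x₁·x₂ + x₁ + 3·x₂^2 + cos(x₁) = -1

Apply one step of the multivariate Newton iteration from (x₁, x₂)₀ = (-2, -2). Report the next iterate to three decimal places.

At (-2, -2): F = (39.000, -9.41615).
Jacobian J = [[-6·x₁·x₂ - 1, -3·x₁^2 + 6·x₂], [-5·x₂ - sin(x₁) + 1, -5·x₁ + 6·x₂]].
At the point, J = [[-25.000, -24.000], [11.90930, -2.000]] (det J = 335.82314).
Solving J·Δ = −F gives Δ = (0.905, 0.682).
Then the next iterate is (x₁, x₂)₁ = (-1.095, -1.318).

(-1.095, -1.318)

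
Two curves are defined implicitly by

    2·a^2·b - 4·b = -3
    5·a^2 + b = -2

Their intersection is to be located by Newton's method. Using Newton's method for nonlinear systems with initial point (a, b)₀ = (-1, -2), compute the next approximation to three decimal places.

(0.417, 7.167)

At (-1, -2): F = (7.000, 5.000).
Jacobian J = [[4·a·b, 2·a^2 - 4], [10·a, 1]].
At the point, J = [[8.000, -2.000], [-10.000, 1.000]] (det J = -12.000).
Solving J·Δ = −F gives Δ = (1.417, 9.167).
Then the next iterate is (a, b)₁ = (0.417, 7.167).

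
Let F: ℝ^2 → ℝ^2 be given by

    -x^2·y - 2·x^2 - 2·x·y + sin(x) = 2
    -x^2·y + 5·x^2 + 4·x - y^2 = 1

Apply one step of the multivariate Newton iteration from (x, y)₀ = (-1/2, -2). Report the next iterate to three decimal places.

At (-1/2, -2): F = (-4.47943, -5.250).
Jacobian J = [[-2·x·y - 4·x - 2·y + cos(x), -x^2 - 2·x], [-2·x·y + 10·x + 4, -x^2 - 2·y]].
At the point, J = [[4.87758, 0.750], [-3.000, 3.750]] (det J = 20.54093).
Solving J·Δ = −F gives Δ = (0.626, 1.901).
Then the next iterate is (x, y)₁ = (0.126, -0.099).

(0.126, -0.099)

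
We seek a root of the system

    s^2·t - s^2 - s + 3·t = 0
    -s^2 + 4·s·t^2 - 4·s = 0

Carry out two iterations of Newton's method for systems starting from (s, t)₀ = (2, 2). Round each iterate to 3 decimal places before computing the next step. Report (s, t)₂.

At (2, 2): F = (8.000, 20.000).
Jacobian J = [[2·s·t - 2·s - 1, s^2 + 3], [-2·s + 4·t^2 - 4, 8·s·t]].
At the point, J = [[3.000, 7.000], [8.000, 32.000]] (det J = 40.000).
Solving J·Δ = −F gives Δ = (-2.900, 0.100).
Then the next iterate is (s, t)₁ = (-0.900, 2.100).
Round to (-0.900, 2.100) and repeat: F = (8.091, -13.086), J = [[-2.980, 3.810], [15.440, -15.120]].
Δ = (-5.264, -6.241), so (s, t)₂ = (-6.164, -4.141).

(-6.164, -4.141)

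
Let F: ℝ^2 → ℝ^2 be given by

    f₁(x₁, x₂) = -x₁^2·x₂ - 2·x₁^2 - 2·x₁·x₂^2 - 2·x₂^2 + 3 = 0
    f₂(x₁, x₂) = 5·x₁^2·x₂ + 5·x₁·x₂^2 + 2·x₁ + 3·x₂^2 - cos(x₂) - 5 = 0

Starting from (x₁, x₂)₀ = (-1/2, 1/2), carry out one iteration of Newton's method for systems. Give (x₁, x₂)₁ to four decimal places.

At (-1/2, 1/2): F = (2.1250, -6.127583).
Jacobian J = [[-2·x₁·x₂ - 4·x₁ - 2·x₂^2, -x₁^2 - 4·x₁·x₂ - 4·x₂], [10·x₁·x₂ + 5·x₂^2 + 2, 5·x₁^2 + 10·x₁·x₂ + 6·x₂ + sin(x₂)]].
At the point, J = [[2.0000, -1.2500], [0.7500, 2.229426]] (det J = 5.396351).
Solving J·Δ = −F gives Δ = (0.5415, 2.5663).
Then the next iterate is (x₁, x₂)₁ = (0.0415, 3.0663).

(0.0415, 3.0663)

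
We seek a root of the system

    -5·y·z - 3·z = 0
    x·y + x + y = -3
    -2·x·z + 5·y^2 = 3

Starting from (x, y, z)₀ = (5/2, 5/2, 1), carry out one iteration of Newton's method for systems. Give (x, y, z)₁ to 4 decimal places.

(-0.2995, 1.2281, 0.4103)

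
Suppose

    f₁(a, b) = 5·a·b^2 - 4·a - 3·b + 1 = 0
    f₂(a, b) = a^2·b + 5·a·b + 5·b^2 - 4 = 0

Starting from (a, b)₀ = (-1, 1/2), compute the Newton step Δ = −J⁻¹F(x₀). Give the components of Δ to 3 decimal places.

At (-1, 1/2): F = (2.250, -4.750).
Jacobian J = [[5·b^2 - 4, 10·a·b - 3], [2·a·b + 5·b, a^2 + 5·a + 10·b]].
At the point, J = [[-2.750, -8.000], [1.500, 1.000]] (det J = 9.250).
Solving J·Δ = −F gives Δ = (3.865, -1.047).

(3.865, -1.047)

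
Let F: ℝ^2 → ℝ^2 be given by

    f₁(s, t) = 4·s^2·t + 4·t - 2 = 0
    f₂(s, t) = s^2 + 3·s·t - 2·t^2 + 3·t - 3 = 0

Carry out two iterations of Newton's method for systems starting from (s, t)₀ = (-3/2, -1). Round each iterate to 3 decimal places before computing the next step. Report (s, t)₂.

(-1.846, 0.200)

At (-3/2, -1): F = (-15.000, -1.250).
Jacobian J = [[8·s·t, 4·s^2 + 4], [2·s + 3·t, 3·s - 4·t + 3]].
At the point, J = [[12.000, 13.000], [-6.000, 2.500]] (det J = 108.000).
Solving J·Δ = −F gives Δ = (0.197, 0.972).
Then the next iterate is (s, t)₁ = (-1.303, -0.028).
Round to (-1.303, -0.028) and repeat: F = (-2.30215, -1.27831), J = [[0.29187, 10.79124], [-2.690, -0.797]].
Δ = (-0.543, 0.228), so (s, t)₂ = (-1.846, 0.200).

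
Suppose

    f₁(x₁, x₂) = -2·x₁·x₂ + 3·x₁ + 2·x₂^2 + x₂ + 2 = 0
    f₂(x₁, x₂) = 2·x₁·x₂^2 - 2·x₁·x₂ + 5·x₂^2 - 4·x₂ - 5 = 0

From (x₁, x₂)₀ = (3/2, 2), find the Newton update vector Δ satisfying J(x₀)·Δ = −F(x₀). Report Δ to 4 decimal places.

At (3/2, 2): F = (10.5000, 13.0000).
Jacobian J = [[-2·x₂ + 3, -2·x₁ + 4·x₂ + 1], [2·x₂^2 - 2·x₂, 4·x₁·x₂ - 2·x₁ + 10·x₂ - 4]].
At the point, J = [[-1.0000, 6.0000], [4.0000, 25.0000]] (det J = -49.0000).
Solving J·Δ = −F gives Δ = (3.7653, -1.1224).

(3.7653, -1.1224)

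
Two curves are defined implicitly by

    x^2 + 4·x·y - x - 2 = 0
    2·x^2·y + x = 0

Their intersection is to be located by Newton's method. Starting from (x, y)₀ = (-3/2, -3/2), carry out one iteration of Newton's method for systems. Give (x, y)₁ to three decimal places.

(-1.425, 0.167)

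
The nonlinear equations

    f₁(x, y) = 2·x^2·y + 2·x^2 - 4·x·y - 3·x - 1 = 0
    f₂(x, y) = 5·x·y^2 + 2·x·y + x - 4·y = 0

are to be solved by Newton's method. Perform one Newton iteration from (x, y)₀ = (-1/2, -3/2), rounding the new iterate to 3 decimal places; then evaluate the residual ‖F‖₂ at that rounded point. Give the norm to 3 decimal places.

17.757

At (-1/2, -3/2): F = (-2.750, 1.375).
Jacobian J = [[4·x·y + 4·x - 4·y - 3, 2·x^2 - 4·x], [5·y^2 + 2·y + 1, 10·x·y + 2·x - 4]].
At the point, J = [[4.000, 2.500], [9.250, 2.500]] (det J = -13.125).
Solving J·Δ = −F gives Δ = (-0.786, 2.357).
Then the next iterate is (x, y)₁ = (-1.286, 0.857).
Re-evaluating at (-1.286, 0.857): F = (13.40861, -11.64071), so ‖F‖₂ = 17.757.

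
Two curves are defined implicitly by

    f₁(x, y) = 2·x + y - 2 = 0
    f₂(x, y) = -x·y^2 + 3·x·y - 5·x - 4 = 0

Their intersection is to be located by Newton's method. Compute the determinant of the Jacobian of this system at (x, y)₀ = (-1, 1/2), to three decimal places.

-0.250

J = [[2, 1], [-y^2 + 3·y - 5, -2·x·y + 3·x]].
At the point, J = [[2.000, 1.000], [-3.750, -2.000]].
det J = -0.250.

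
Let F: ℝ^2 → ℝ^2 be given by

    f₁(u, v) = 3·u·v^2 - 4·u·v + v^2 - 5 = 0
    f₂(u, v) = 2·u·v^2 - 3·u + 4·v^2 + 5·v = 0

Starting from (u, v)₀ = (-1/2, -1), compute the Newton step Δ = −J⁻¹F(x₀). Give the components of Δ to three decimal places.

At (-1/2, -1): F = (-7.500, -0.500).
Jacobian J = [[3·v^2 - 4·v, 6·u·v - 4·u + 2·v], [2·v^2 - 3, 4·u·v + 8·v + 5]].
At the point, J = [[7.000, 3.000], [-1.000, -1.000]] (det J = -4.000).
Solving J·Δ = −F gives Δ = (2.250, -2.750).

(2.250, -2.750)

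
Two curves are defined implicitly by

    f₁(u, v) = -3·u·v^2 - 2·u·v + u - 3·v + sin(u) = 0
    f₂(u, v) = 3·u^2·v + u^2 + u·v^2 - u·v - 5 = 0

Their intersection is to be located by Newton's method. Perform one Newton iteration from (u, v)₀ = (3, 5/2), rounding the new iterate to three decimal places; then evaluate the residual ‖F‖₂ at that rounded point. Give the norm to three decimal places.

31.619

At (3, 5/2): F = (-75.60888, 82.750).
Jacobian J = [[-3·v^2 - 2·v + cos(u) + 1, -6·u·v - 2·u - 3], [6·u·v + 2·u + v^2 - v, 3·u^2 + 2·u·v - u]].
At the point, J = [[-23.73999, -54.000], [54.750, 39.000]] (det J = 2030.64029).
Solving J·Δ = −F gives Δ = (-0.748, -1.071).
Then the next iterate is (u, v)₁ = (2.252, 1.429).
Re-evaluating at (2.252, 1.429): F = (-21.49043, 23.19361), so ‖F‖₂ = 31.619.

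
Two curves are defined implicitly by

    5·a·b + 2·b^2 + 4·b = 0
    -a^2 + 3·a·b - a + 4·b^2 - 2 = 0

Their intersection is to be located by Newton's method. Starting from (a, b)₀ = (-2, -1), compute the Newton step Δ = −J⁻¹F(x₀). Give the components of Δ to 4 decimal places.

(0.7429, 0.4286)

At (-2, -1): F = (8.0000, 6.0000).
Jacobian J = [[5·b, 5·a + 4·b + 4], [-2·a + 3·b - 1, 3·a + 8·b]].
At the point, J = [[-5.0000, -10.0000], [0.0000, -14.0000]] (det J = 70.0000).
Solving J·Δ = −F gives Δ = (0.7429, 0.4286).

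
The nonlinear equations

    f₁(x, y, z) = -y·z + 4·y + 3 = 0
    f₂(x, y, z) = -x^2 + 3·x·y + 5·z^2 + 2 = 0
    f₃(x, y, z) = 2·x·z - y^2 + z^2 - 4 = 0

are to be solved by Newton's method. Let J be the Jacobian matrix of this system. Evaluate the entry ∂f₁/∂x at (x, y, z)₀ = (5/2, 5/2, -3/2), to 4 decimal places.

0.0000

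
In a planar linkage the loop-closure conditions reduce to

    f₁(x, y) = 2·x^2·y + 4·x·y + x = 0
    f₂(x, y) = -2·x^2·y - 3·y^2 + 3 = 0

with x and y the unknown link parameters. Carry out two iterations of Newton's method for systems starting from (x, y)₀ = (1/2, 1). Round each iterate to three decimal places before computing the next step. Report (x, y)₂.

At (1/2, 1): F = (3.000, -0.500).
Jacobian J = [[4·x·y + 4·y + 1, 2·x^2 + 4·x], [-4·x·y, -2·x^2 - 6·y]].
At the point, J = [[7.000, 2.500], [-2.000, -6.500]] (det J = -40.500).
Solving J·Δ = −F gives Δ = (-0.451, 0.062).
Then the next iterate is (x, y)₁ = (0.049, 1.062).
Round to (0.049, 1.062) and repeat: F = (0.26225, -0.38863), J = [[5.45615, 0.20080], [-0.20815, -6.37680]].
Δ = (-0.046, -0.059), so (x, y)₂ = (0.003, 1.003).

(0.003, 1.003)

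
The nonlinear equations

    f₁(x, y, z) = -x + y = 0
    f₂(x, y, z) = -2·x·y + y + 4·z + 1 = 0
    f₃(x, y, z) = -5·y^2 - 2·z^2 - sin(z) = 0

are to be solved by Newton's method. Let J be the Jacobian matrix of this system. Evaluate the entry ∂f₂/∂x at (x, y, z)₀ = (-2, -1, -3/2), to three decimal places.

∂f₂/∂x = -2·y.
At (-2, -1, -3/2) this is 2.000.

2.000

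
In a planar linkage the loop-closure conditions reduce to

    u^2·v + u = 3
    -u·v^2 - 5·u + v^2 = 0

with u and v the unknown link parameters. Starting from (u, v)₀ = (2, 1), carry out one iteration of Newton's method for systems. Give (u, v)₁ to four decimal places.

At (2, 1): F = (3.0000, -11.0000).
Jacobian J = [[2·u·v + 1, u^2], [-v^2 - 5, -2·u·v + 2·v]].
At the point, J = [[5.0000, 4.0000], [-6.0000, -2.0000]] (det J = 14.0000).
Solving J·Δ = −F gives Δ = (-2.7143, 2.6429).
Then the next iterate is (u, v)₁ = (-0.7143, 3.6429).

(-0.7143, 3.6429)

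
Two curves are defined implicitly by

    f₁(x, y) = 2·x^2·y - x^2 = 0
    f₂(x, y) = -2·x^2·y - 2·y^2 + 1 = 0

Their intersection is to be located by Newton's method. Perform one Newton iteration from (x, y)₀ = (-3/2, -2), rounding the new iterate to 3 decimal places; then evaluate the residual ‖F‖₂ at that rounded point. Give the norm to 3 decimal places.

3.511

At (-3/2, -2): F = (-11.250, 2.000).
Jacobian J = [[4·x·y - 2·x, 2·x^2], [-4·x·y, -2·x^2 - 4·y]].
At the point, J = [[15.000, 4.500], [-12.000, 3.500]] (det J = 106.500).
Solving J·Δ = −F gives Δ = (0.454, 0.986).
Then the next iterate is (x, y)₁ = (-1.046, -1.014).
Re-evaluating at (-1.046, -1.014): F = (-3.31298, 1.16248), so ‖F‖₂ = 3.511.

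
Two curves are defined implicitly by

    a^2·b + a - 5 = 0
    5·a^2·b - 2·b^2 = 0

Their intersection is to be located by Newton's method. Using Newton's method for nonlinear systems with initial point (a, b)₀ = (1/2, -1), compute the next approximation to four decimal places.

At (1/2, -1): F = (-4.7500, -3.2500).
Jacobian J = [[2·a·b + 1, a^2], [10·a·b, 5·a^2 - 4·b]].
At the point, J = [[0.0000, 0.2500], [-5.0000, 5.2500]] (det J = 1.2500).
Solving J·Δ = −F gives Δ = (19.3000, 19.0000).
Then the next iterate is (a, b)₁ = (19.8000, 18.0000).

(19.8000, 18.0000)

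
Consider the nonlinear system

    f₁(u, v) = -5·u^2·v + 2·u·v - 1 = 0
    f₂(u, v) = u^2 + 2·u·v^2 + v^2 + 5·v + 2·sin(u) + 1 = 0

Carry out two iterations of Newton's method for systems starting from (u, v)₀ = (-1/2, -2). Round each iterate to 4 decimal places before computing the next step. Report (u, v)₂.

(0.2508, -0.1340)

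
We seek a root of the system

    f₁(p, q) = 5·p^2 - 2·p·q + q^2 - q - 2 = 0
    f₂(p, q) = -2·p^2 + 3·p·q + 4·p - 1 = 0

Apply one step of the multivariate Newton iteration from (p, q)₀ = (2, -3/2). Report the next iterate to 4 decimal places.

At (2, -3/2): F = (27.7500, -10.0000).
Jacobian J = [[10·p - 2·q, -2·p + 2·q - 1], [-4·p + 3·q + 4, 3·p]].
At the point, J = [[23.0000, -8.0000], [-8.5000, 6.0000]] (det J = 70.0000).
Solving J·Δ = −F gives Δ = (-1.2357, -0.0839).
Then the next iterate is (p, q)₁ = (0.7643, -1.5839).

(0.7643, -1.5839)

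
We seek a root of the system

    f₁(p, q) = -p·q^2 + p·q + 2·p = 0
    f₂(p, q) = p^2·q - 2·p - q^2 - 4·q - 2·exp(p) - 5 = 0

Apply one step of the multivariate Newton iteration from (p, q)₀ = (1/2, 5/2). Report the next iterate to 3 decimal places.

At (1/2, 5/2): F = (-0.875, -24.92244).
Jacobian J = [[-q^2 + q + 2, -2·p·q + p], [2·p·q - 2·exp(p) - 2, p^2 - 2·q - 4]].
At the point, J = [[-1.750, -2.000], [-2.79744, -8.750]] (det J = 9.71761).
Solving J·Δ = −F gives Δ = (4.341, -4.236).
Then the next iterate is (p, q)₁ = (4.841, -1.736).

(4.841, -1.736)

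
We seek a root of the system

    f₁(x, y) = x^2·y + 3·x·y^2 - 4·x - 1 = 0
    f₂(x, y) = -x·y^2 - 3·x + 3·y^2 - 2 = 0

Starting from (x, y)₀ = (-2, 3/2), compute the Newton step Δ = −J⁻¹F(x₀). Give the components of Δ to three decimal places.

At (-2, 3/2): F = (-0.500, 15.250).
Jacobian J = [[2·x·y + 3·y^2 - 4, x^2 + 6·x·y], [-y^2 - 3, -2·x·y + 6·y]].
At the point, J = [[-3.250, -14.000], [-5.250, 15.000]] (det J = -122.250).
Solving J·Δ = −F gives Δ = (1.685, -0.427).

(1.685, -0.427)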